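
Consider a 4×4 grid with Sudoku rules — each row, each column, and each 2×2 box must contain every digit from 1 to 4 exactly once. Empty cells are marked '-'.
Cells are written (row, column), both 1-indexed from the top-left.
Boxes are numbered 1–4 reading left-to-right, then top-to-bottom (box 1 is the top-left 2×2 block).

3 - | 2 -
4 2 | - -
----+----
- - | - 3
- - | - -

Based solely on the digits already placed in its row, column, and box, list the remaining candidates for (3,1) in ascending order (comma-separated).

Row 3 already contains {3}.
Column 1 already contains {3, 4}.
Its 2×2 block (box 3) already contains {}.
Removing those from 1–4 leaves {1, 2} as the candidates for (3,1).

1,2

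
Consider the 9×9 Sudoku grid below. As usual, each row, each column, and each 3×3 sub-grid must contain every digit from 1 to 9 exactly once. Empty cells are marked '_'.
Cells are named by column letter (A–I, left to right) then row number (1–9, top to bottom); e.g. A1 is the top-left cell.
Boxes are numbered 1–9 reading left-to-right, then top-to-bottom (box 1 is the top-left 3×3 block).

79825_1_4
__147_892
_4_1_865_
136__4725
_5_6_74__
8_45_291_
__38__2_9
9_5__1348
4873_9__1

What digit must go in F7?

Cell F7 itself could take any of {5, 6} by direct elimination.
Consider where 5 can go in column F.
F1 is out (row 1 already has a 5).
F2 is out (box 2 already has a 5).
So the only cell in column F that can hold 5 is F7.
Therefore F7 = 5.

5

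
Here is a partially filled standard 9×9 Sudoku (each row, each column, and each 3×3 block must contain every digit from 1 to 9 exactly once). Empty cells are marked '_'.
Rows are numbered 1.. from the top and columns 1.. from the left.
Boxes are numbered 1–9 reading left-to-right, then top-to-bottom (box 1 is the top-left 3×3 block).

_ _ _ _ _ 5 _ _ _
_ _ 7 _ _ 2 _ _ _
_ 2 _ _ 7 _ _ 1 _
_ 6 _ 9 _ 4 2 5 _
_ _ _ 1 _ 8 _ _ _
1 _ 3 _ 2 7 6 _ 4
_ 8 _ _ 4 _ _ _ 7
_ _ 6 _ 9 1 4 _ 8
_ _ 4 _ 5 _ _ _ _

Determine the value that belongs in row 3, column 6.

Cell row 3, column 6 itself could take any of {3, 6, 9} by direct elimination.
Consider where 9 can go in box 2.
row 1, column 4 is out (column 4 already has a 9).
row 1, column 5 is out (column 5 already has a 9).
row 2, column 4 is out (column 4 already has a 9).
row 2, column 5 is out (column 5 already has a 9).
row 3, column 4 is out (column 4 already has a 9).
So the only cell in box 2 that can hold 9 is row 3, column 6.
Therefore row 3, column 6 = 9.

9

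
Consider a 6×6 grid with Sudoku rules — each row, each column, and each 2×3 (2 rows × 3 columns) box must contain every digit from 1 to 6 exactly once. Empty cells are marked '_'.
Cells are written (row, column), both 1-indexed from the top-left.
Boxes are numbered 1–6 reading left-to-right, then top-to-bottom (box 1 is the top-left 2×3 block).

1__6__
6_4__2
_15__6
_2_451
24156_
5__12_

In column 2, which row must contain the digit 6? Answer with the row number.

6

Consider where 6 can go in column 2.
(1,2) is out (row 1 already has a 6).
(2,2) is out (row 2 already has a 6).
So the only cell in column 2 that can hold 6 is (6,2).
That is row 6.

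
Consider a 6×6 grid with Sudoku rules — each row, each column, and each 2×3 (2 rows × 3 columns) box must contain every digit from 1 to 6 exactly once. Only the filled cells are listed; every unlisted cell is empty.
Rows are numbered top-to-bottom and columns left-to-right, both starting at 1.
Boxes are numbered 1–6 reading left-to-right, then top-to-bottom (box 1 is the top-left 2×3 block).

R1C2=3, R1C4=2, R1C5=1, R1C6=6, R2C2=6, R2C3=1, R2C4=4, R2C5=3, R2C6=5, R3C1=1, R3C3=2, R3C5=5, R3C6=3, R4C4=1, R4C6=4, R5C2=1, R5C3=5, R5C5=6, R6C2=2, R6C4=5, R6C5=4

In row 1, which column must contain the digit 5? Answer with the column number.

Consider where 5 can go in row 1.
R1C3 is out (column 3 already has a 5).
So the only cell in row 1 that can hold 5 is R1C1.
That is column 1.

1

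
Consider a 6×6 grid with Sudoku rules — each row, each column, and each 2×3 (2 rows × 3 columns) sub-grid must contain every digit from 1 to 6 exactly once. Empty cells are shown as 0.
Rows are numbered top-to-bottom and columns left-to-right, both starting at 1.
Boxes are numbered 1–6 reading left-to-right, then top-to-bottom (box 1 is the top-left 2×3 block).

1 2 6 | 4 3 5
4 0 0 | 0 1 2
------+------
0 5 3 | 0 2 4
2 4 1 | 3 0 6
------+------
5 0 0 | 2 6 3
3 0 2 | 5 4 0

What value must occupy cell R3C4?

1

Row 3 already contains {2, 3, 4, 5}.
Column 4 already contains {2, 3, 4, 5}.
Its 2×3 block (box 4) already contains {2, 3, 4, 6}.
The only value from 1–6 not eliminated is 1, so R3C4 = 1.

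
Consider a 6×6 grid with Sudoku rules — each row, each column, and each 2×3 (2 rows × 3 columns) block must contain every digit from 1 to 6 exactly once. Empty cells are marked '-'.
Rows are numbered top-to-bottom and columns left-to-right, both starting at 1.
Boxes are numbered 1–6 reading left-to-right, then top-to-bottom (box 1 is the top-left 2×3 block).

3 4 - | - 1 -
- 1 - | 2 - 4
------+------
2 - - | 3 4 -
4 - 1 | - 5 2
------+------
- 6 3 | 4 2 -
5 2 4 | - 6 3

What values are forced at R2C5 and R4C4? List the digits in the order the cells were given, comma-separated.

3,6

For R2C5:
  Row 2 already contains {1, 2, 4}.
  Column 5 already contains {1, 2, 4, 5, 6}.
  Its 2×3 block (box 2) already contains {1, 2, 4}.
  The only value from 1–6 not eliminated is 3, so R2C5 = 3.
For R4C4:
  Row 4 already contains {1, 2, 4, 5}.
  Column 4 already contains {2, 3, 4}.
  Its 2×3 block (box 4) already contains {2, 3, 4, 5}.
  The only value from 1–6 not eliminated is 6, so R4C4 = 6.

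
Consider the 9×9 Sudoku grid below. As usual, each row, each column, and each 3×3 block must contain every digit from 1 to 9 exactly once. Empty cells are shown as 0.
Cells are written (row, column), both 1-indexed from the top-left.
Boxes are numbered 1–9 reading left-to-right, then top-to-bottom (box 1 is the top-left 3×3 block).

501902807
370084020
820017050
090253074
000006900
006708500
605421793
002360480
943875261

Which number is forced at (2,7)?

Cell (2,7) itself could take any of {1, 6} by direct elimination.
Consider where 1 can go in row 2.
(2,3) is out (column 3 already has a 1).
(2,4) is out (box 2 already has a 1).
(2,9) is out (column 9 already has a 1).
So the only cell in row 2 that can hold 1 is (2,7).
Therefore (2,7) = 1.

1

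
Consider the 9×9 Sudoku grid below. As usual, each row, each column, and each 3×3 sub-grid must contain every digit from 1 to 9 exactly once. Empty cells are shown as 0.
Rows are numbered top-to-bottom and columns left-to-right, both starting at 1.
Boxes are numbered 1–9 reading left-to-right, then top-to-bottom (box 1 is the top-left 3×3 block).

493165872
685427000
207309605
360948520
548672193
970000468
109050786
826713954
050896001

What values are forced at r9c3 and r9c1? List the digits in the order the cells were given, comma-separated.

For r9c3:
  Row 9 already contains {1, 5, 6, 8, 9}.
  Column 3 already contains {3, 5, 6, 7, 8, 9}.
  Its 3×3 block (box 7) already contains {1, 2, 5, 6, 8, 9}.
  The only value from 1–9 not eliminated is 4, so r9c3 = 4.
For r9c1:
  Row 9 already contains {1, 5, 6, 8, 9}.
  Column 1 already contains {1, 2, 3, 4, 5, 6, 8, 9}.
  Its 3×3 block (box 7) already contains {1, 2, 5, 6, 8, 9}.
  The only value from 1–9 not eliminated is 7, so r9c1 = 7.

4,7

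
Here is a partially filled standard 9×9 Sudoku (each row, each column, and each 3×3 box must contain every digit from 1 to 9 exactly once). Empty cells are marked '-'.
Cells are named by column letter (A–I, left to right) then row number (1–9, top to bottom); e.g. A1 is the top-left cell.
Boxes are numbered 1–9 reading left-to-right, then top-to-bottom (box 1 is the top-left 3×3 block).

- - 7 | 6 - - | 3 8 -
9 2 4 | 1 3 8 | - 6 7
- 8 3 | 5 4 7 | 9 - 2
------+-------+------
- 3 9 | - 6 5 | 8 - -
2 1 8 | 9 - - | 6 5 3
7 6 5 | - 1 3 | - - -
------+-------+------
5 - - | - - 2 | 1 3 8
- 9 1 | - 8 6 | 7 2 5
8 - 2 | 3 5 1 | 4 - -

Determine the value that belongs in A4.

Row 4 already contains {3, 5, 6, 8, 9}.
Column A already contains {2, 5, 7, 8, 9}.
Its 3×3 block (box 4) already contains {1, 2, 3, 5, 6, 7, 8, 9}.
The only value from 1–9 not eliminated is 4, so A4 = 4.

4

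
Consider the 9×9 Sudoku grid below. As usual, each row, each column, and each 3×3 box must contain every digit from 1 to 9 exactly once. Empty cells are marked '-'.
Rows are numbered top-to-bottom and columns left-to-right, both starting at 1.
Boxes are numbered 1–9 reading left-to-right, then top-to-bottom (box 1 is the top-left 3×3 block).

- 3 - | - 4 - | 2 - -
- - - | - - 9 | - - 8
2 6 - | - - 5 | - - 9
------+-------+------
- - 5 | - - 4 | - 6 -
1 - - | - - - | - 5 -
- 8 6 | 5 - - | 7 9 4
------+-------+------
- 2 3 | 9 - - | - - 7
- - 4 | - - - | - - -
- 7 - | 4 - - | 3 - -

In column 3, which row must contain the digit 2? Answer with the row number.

5

Consider where 2 can go in column 3.
R1C3 is out (row 1 already has a 2).
R2C3 is out (box 1 already has a 2).
R3C3 is out (row 3 already has a 2).
R9C3 is out (box 7 already has a 2).
So the only cell in column 3 that can hold 2 is R5C3.
That is row 5.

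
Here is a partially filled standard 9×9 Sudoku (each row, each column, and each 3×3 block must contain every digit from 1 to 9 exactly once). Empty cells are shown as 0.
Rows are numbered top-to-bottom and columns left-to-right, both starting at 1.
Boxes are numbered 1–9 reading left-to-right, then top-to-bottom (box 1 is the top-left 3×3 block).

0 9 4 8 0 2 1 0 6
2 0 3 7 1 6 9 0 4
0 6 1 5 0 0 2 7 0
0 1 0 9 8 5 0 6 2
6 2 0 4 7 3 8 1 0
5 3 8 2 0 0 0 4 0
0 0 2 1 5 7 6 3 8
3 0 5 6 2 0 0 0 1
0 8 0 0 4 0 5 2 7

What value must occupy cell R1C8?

5

Row 1 already contains {1, 2, 4, 6, 8, 9}.
Column 8 already contains {1, 2, 3, 4, 6, 7}.
Its 3×3 block (box 3) already contains {1, 2, 4, 6, 7, 9}.
The only value from 1–9 not eliminated is 5, so R1C8 = 5.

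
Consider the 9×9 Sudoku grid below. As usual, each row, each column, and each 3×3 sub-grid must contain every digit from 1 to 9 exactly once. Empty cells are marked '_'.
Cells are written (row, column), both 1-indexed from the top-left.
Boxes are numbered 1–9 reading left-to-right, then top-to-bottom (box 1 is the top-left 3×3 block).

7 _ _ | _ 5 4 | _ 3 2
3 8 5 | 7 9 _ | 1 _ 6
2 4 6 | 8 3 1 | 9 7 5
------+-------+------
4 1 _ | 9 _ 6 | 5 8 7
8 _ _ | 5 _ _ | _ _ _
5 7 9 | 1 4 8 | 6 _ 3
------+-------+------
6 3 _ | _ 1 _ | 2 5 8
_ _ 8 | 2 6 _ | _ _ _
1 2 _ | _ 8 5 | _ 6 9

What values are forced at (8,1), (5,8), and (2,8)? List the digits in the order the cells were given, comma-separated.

For (8,1):
  Row 8 already contains {2, 6, 8}.
  Column 1 already contains {1, 2, 3, 4, 5, 6, 7, 8}.
  Its 3×3 block (box 7) already contains {1, 2, 3, 6, 8}.
  The only value from 1–9 not eliminated is 9, so (8,1) = 9.
For (5,8):
  Consider where 9 can go in box 6.
  (5,7) is out (column 7 already has a 9).
  (5,9) is out (column 9 already has a 9).
  (6,8) is out (row 6 already has a 9).
  So the only cell in box 6 that can hold 9 is (5,8).
  So (5,8) = 9.
For (2,8):
  Row 2 already contains {1, 3, 5, 6, 7, 8, 9}.
  Column 8 already contains {3, 5, 6, 7, 8}.
  Its 3×3 block (box 3) already contains {1, 2, 3, 5, 6, 7, 9}.
  The only value from 1–9 not eliminated is 4, so (2,8) = 4.

9,9,4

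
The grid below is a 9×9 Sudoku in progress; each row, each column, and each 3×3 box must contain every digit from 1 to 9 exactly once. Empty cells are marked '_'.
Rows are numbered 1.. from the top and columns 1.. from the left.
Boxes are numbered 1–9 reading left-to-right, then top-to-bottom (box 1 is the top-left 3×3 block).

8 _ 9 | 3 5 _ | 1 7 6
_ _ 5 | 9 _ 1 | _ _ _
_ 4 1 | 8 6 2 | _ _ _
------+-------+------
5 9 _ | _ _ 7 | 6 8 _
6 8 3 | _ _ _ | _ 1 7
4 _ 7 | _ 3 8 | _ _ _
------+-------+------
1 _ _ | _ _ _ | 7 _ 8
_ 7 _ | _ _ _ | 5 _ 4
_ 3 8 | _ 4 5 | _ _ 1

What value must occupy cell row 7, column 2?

5

Cell row 7, column 2 itself could take any of {2, 5, 6} by direct elimination.
Consider where 5 can go in row 7.
row 7, column 3 is out (column 3 already has a 5).
row 7, column 4 is out (box 8 already has a 5).
row 7, column 5 is out (column 5 already has a 5).
row 7, column 6 is out (column 6 already has a 5).
row 7, column 8 is out (box 9 already has a 5).
So the only cell in row 7 that can hold 5 is row 7, column 2.
Therefore row 7, column 2 = 5.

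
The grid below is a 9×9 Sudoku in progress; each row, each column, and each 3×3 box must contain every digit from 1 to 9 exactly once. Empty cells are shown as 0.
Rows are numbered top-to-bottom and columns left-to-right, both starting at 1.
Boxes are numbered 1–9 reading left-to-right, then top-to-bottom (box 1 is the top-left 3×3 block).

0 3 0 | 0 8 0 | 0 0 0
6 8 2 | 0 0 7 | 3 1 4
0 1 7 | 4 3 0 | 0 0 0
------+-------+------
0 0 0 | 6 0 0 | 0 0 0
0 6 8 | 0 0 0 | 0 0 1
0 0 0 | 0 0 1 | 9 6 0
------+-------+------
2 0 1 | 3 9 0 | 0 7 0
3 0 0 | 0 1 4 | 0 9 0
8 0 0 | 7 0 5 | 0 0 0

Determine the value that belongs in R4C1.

1

Cell R4C1 itself could take any of {1, 4, 5, 7, 9} by direct elimination.
Consider where 1 can go in column 1.
R1C1 is out (box 1 already has a 1).
R3C1 is out (row 3 already has a 1).
R5C1 is out (row 5 already has a 1).
R6C1 is out (row 6 already has a 1).
So the only cell in column 1 that can hold 1 is R4C1.
Therefore R4C1 = 1.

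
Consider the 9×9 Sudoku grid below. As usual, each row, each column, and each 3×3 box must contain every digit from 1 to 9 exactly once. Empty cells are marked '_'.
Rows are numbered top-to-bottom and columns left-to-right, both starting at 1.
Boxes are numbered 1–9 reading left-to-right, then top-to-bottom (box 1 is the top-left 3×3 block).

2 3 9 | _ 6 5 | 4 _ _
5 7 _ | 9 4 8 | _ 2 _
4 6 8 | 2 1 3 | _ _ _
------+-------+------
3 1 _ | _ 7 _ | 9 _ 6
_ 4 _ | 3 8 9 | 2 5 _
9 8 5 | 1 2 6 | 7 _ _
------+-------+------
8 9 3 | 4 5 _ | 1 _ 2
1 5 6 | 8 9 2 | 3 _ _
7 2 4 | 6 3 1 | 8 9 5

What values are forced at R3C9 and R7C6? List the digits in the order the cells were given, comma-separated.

For R3C9:
  Consider where 9 can go in row 3.
  R3C7 is out (column 7 already has a 9).
  R3C8 is out (column 8 already has a 9).
  So the only cell in row 3 that can hold 9 is R3C9.
  So R3C9 = 9.
For R7C6:
  Row 7 already contains {1, 2, 3, 4, 5, 8, 9}.
  Column 6 already contains {1, 2, 3, 5, 6, 8, 9}.
  Its 3×3 block (box 8) already contains {1, 2, 3, 4, 5, 6, 8, 9}.
  The only value from 1–9 not eliminated is 7, so R7C6 = 7.

9,7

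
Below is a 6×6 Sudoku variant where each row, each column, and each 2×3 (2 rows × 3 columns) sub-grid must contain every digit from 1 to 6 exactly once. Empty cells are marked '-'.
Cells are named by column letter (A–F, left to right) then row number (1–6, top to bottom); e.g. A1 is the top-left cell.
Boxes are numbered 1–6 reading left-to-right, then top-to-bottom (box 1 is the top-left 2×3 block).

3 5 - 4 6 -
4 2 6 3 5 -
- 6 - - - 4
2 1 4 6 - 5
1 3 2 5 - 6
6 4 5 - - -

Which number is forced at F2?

Row 2 already contains {2, 3, 4, 5, 6}.
Column F already contains {4, 5, 6}.
Its 2×3 block (box 2) already contains {3, 4, 5, 6}.
The only value from 1–6 not eliminated is 1, so F2 = 1.

1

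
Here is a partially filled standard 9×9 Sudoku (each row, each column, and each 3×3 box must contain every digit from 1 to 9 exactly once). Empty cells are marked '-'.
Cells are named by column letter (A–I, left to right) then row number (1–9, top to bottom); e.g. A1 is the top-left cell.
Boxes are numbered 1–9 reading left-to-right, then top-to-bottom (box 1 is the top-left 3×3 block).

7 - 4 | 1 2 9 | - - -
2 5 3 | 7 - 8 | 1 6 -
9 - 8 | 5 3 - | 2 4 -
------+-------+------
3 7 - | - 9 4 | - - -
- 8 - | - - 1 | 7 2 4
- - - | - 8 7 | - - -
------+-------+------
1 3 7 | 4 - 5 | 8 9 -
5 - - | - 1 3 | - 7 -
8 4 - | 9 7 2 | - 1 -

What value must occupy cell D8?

8

Cell D8 itself could take any of {6, 8} by direct elimination.
Consider where 8 can go in box 8.
E7 is out (row 7 already has a 8).
So the only cell in box 8 that can hold 8 is D8.
Therefore D8 = 8.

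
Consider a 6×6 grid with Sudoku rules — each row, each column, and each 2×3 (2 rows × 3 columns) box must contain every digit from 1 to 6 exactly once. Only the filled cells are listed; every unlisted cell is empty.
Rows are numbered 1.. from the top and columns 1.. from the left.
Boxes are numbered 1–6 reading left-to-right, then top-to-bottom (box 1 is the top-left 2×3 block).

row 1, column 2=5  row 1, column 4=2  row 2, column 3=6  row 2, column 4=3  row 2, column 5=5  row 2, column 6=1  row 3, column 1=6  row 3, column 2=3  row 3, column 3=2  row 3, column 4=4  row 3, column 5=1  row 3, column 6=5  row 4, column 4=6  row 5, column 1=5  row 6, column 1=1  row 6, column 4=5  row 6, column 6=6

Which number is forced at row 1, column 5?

Cell row 1, column 5 itself could take any of {4, 6} by direct elimination.
Consider where 6 can go in column 5.
row 4, column 5 is out (row 4 already has a 6).
row 5, column 5 is out (box 6 already has a 6).
row 6, column 5 is out (row 6 already has a 6).
So the only cell in column 5 that can hold 6 is row 1, column 5.
Therefore row 1, column 5 = 6.

6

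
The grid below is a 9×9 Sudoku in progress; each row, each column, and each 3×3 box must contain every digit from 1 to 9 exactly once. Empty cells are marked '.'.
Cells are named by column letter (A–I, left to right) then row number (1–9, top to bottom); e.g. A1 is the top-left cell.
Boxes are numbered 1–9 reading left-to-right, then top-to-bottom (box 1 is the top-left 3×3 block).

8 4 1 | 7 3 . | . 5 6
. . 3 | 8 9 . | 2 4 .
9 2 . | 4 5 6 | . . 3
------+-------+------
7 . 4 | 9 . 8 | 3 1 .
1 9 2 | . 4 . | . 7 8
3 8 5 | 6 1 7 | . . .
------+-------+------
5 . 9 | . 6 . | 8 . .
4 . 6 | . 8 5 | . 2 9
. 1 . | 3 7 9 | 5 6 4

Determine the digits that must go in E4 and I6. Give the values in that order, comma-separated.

2,2

For E4:
  Row 4 already contains {1, 3, 4, 7, 8, 9}.
  Column E already contains {1, 3, 4, 5, 6, 7, 8, 9}.
  Its 3×3 block (box 5) already contains {1, 4, 6, 7, 8, 9}.
  The only value from 1–9 not eliminated is 2, so E4 = 2.
For I6:
  Row 6 already contains {1, 3, 5, 6, 7, 8}.
  Column I already contains {3, 4, 6, 8, 9}.
  Its 3×3 block (box 6) already contains {1, 3, 7, 8}.
  The only value from 1–9 not eliminated is 2, so I6 = 2.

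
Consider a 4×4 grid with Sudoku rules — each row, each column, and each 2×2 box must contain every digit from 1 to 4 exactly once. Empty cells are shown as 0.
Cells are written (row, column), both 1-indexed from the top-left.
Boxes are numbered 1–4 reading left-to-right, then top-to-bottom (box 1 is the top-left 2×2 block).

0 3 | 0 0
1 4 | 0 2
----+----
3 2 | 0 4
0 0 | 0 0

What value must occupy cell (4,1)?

Row 4 already contains {}.
Column 1 already contains {1, 3}.
Its 2×2 block (box 3) already contains {2, 3}.
The only value from 1–4 not eliminated is 4, so (4,1) = 4.

4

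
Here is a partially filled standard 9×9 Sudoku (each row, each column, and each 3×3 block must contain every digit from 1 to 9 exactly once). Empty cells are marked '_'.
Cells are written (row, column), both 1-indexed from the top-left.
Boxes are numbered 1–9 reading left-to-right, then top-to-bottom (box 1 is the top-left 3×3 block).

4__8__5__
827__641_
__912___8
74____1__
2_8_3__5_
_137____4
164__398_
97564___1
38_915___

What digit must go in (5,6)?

Cell (5,6) itself could take any of {1, 4, 9} by direct elimination.
Consider where 1 can go in box 5.
(4,4) is out (row 4 already has a 1). (4,5) is out (row 4 already has a 1). (4,6) is out (row 4 already has a 1). (5,4) is out (column 4 already has a 1). The remaining empty cells in box 5 are similarly blocked.
So the only cell in box 5 that can hold 1 is (5,6).
Therefore (5,6) = 1.

1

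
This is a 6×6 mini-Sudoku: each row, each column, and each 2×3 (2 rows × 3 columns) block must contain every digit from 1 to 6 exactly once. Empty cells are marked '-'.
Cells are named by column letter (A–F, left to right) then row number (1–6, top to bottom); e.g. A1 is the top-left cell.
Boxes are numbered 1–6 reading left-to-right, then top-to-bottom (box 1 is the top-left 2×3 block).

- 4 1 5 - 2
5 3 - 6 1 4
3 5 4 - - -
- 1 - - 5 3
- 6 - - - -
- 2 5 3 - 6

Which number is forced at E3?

Cell E3 itself could take any of {2, 6} by direct elimination.
Consider where 6 can go in box 4.
D3 is out (column D already has a 6).
F3 is out (column F already has a 6).
D4 is out (column D already has a 6).
So the only cell in box 4 that can hold 6 is E3.
Therefore E3 = 6.

6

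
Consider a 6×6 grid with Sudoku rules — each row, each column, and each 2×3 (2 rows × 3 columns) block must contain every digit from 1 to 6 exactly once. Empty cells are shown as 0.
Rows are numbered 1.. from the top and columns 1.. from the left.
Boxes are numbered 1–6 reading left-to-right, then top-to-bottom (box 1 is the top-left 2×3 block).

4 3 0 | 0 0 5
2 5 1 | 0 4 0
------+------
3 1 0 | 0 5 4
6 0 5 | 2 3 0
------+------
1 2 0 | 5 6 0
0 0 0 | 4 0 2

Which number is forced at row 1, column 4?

1

Cell row 1, column 4 itself could take any of {1, 6} by direct elimination.
Consider where 1 can go in column 4.
row 2, column 4 is out (row 2 already has a 1).
row 3, column 4 is out (row 3 already has a 1).
So the only cell in column 4 that can hold 1 is row 1, column 4.
Therefore row 1, column 4 = 1.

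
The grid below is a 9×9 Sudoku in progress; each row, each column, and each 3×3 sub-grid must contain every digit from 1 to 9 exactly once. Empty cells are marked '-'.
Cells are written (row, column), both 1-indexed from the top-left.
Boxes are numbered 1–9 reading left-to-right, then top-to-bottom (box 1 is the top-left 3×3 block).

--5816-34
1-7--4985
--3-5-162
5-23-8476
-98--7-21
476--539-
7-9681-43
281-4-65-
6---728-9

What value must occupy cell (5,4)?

4

Row 5 already contains {1, 2, 7, 8, 9}.
Column 4 already contains {3, 6, 8}.
Its 3×3 block (box 5) already contains {3, 5, 7, 8}.
The only value from 1–9 not eliminated is 4, so (5,4) = 4.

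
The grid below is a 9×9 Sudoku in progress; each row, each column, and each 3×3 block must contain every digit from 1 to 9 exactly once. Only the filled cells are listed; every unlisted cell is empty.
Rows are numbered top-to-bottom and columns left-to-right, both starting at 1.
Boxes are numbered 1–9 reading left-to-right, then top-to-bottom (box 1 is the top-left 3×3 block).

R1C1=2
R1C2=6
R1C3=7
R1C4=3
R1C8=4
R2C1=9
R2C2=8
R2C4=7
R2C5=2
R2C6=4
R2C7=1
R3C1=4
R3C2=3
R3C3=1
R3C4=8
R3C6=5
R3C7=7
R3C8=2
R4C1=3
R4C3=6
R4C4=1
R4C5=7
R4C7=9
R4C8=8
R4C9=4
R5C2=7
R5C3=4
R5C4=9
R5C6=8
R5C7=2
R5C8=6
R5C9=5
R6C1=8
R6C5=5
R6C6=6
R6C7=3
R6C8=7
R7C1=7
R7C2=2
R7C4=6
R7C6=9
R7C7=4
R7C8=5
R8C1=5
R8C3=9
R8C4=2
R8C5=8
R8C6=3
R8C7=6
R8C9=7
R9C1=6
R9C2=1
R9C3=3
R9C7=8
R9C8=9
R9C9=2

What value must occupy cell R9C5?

Row 9 already contains {1, 2, 3, 6, 8, 9}.
Column 5 already contains {2, 5, 7, 8}.
Its 3×3 block (box 8) already contains {2, 3, 6, 8, 9}.
The only value from 1–9 not eliminated is 4, so R9C5 = 4.

4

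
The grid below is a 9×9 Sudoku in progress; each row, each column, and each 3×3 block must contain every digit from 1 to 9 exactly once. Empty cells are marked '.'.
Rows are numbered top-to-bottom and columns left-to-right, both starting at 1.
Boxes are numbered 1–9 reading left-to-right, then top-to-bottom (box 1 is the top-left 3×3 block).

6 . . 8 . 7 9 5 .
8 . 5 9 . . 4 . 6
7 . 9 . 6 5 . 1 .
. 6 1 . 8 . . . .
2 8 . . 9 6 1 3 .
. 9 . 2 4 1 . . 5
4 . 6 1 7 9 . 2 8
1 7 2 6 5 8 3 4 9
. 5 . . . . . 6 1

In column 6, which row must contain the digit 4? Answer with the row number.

Consider where 4 can go in column 6.
R2C6 is out (row 2 already has a 4).
R4C6 is out (box 5 already has a 4).
So the only cell in column 6 that can hold 4 is R9C6.
That is row 9.

9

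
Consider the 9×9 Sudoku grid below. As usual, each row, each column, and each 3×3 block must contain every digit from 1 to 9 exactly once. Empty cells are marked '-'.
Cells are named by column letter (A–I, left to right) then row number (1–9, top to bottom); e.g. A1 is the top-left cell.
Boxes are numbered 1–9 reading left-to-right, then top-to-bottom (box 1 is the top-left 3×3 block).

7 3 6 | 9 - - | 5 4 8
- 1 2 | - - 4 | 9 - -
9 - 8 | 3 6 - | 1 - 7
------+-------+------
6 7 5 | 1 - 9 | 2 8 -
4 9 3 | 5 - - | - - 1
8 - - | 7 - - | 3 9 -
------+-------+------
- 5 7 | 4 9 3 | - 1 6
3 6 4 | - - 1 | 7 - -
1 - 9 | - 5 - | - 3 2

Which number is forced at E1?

1

Cell E1 itself could take any of {1, 2} by direct elimination.
Consider where 1 can go in box 2.
F1 is out (column F already has a 1).
D2 is out (row 2 already has a 1).
E2 is out (row 2 already has a 1).
F3 is out (row 3 already has a 1).
So the only cell in box 2 that can hold 1 is E1.
Therefore E1 = 1.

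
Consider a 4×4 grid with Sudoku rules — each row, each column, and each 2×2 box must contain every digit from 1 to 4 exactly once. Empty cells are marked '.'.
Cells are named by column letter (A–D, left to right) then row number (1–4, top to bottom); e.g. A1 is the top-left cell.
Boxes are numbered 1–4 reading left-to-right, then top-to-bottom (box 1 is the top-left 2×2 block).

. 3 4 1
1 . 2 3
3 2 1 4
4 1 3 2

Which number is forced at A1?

2

Row 1 already contains {1, 3, 4}.
Column A already contains {1, 3, 4}.
Its 2×2 block (box 1) already contains {1, 3}.
The only value from 1–4 not eliminated is 2, so A1 = 2.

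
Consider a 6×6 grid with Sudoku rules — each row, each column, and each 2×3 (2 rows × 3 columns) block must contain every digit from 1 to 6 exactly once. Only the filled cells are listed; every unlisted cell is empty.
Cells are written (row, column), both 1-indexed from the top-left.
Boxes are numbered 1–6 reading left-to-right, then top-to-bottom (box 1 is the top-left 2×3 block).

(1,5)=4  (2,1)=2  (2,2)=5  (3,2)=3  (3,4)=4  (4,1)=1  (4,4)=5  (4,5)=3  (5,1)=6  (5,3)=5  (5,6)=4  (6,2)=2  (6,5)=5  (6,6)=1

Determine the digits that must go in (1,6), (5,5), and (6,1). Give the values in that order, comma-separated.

5,2,4

For (1,6):
  Consider where 5 can go in column 6.
  (2,6) is out (row 2 already has a 5).
  (3,6) is out (box 4 already has a 5).
  (4,6) is out (row 4 already has a 5).
  So the only cell in column 6 that can hold 5 is (1,6).
  So (1,6) = 5.
For (5,5):
  Row 5 already contains {4, 5, 6}.
  Column 5 already contains {3, 4, 5}.
  Its 2×3 block (box 6) already contains {1, 4, 5}.
  The only value from 1–6 not eliminated is 2, so (5,5) = 2.
For (6,1):
  Consider where 4 can go in column 1.
  (1,1) is out (row 1 already has a 4).
  (3,1) is out (row 3 already has a 4).
  So the only cell in column 1 that can hold 4 is (6,1).
  So (6,1) = 4.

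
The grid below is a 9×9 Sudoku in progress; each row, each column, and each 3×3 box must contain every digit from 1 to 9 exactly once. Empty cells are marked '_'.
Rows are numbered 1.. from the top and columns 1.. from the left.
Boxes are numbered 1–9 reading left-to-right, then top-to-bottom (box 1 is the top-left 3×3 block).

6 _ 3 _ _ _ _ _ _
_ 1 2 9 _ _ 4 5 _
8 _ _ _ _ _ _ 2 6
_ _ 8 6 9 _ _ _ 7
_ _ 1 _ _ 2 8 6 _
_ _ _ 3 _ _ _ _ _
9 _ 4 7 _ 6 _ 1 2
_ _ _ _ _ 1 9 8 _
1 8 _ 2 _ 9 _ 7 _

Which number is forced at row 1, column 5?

Cell row 1, column 5 itself could take any of {1, 2, 4, 5, 7, 8} by direct elimination.
Consider where 2 can go in row 1.
row 1, column 2 is out (box 1 already has a 2). row 1, column 4 is out (column 4 already has a 2). row 1, column 6 is out (column 6 already has a 2). row 1, column 7 is out (box 3 already has a 2). The remaining empty cells in row 1 are similarly blocked.
So the only cell in row 1 that can hold 2 is row 1, column 5.
Therefore row 1, column 5 = 2.

2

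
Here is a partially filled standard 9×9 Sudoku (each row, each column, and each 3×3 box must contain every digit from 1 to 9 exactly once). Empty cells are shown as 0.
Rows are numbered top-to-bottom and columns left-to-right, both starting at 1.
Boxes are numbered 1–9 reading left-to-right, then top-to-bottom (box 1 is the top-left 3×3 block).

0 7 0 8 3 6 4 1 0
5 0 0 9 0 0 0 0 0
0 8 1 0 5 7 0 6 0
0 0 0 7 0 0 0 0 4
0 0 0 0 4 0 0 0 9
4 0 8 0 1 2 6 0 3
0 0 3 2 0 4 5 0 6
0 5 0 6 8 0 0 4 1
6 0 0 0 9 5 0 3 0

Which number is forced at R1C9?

5

Cell R1C9 itself could take any of {2, 5} by direct elimination.
Consider where 5 can go in column 9.
R2C9 is out (row 2 already has a 5).
R3C9 is out (row 3 already has a 5).
R9C9 is out (row 9 already has a 5).
So the only cell in column 9 that can hold 5 is R1C9.
Therefore R1C9 = 5.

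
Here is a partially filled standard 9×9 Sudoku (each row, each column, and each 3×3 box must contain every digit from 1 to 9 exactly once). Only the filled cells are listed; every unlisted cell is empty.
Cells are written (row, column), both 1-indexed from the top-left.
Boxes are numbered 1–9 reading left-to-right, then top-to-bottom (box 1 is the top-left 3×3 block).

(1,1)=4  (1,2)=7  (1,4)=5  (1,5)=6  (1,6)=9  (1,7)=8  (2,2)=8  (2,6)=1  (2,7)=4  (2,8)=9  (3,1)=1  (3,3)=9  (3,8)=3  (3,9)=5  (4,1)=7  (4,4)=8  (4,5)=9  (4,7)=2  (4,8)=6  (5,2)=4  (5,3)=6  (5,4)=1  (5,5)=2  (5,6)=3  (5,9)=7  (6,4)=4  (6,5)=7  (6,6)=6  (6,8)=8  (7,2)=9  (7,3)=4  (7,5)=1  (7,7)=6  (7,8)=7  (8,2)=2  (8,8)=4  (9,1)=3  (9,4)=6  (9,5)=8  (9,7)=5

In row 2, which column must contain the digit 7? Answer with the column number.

Consider where 7 can go in row 2.
(2,1) is out (column 1 already has a 7).
(2,3) is out (box 1 already has a 7).
(2,5) is out (column 5 already has a 7).
(2,9) is out (column 9 already has a 7).
So the only cell in row 2 that can hold 7 is (2,4).
That is column 4.

4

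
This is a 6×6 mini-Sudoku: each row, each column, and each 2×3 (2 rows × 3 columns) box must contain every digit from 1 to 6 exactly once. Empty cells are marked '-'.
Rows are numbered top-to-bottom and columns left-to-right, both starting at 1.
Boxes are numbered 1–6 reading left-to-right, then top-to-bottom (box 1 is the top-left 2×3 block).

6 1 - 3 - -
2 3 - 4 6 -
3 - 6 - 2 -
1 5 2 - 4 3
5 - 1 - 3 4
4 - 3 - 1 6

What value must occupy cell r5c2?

6

Cell r5c2 itself could take any of {2, 6} by direct elimination.
Consider where 6 can go in box 5.
r6c2 is out (row 6 already has a 6).
So the only cell in box 5 that can hold 6 is r5c2.
Therefore r5c2 = 6.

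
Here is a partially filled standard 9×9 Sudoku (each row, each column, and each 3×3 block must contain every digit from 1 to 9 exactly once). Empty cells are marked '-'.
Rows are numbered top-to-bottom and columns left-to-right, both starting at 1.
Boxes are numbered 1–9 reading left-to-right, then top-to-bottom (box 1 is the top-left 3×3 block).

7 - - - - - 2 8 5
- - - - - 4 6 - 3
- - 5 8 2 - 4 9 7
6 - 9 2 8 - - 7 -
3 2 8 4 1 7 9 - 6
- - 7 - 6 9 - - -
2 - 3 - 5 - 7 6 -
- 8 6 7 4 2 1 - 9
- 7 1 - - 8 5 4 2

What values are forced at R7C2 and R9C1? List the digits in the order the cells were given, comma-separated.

4,9

For R7C2:
  Consider where 4 can go in row 7.
  R7C4 is out (column 4 already has a 4).
  R7C6 is out (column 6 already has a 4).
  R7C9 is out (box 9 already has a 4).
  So the only cell in row 7 that can hold 4 is R7C2.
  So R7C2 = 4.
For R9C1:
  Row 9 already contains {1, 2, 4, 5, 7, 8}.
  Column 1 already contains {2, 3, 6, 7}.
  Its 3×3 block (box 7) already contains {1, 2, 3, 6, 7, 8}.
  The only value from 1–9 not eliminated is 9, so R9C1 = 9.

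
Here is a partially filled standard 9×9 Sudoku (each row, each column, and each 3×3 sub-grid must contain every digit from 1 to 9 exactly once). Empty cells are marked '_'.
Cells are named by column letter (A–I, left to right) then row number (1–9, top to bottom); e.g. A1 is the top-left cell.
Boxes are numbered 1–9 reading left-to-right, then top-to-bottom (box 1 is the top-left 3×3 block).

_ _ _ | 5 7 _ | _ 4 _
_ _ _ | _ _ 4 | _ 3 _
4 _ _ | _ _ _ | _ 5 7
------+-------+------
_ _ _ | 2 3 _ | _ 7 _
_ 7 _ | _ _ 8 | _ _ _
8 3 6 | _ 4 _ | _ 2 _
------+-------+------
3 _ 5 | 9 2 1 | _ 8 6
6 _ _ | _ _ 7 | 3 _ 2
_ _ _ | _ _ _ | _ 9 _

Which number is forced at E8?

5

Cell E8 itself could take any of {5, 8} by direct elimination.
Consider where 5 can go in row 8.
B8 is out (box 7 already has a 5).
C8 is out (column C already has a 5).
D8 is out (column D already has a 5).
H8 is out (column H already has a 5).
So the only cell in row 8 that can hold 5 is E8.
Therefore E8 = 5.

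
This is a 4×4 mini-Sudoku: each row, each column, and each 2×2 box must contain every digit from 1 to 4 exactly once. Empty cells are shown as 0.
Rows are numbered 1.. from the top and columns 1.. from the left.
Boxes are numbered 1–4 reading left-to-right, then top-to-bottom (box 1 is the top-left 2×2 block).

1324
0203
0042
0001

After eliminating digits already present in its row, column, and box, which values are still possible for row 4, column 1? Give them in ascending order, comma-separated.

Row 4 already contains {1}.
Column 1 already contains {1}.
Its 2×2 block (box 3) already contains {}.
Removing those from 1–4 leaves {2, 3, 4} as the candidates for row 4, column 1.

2,3,4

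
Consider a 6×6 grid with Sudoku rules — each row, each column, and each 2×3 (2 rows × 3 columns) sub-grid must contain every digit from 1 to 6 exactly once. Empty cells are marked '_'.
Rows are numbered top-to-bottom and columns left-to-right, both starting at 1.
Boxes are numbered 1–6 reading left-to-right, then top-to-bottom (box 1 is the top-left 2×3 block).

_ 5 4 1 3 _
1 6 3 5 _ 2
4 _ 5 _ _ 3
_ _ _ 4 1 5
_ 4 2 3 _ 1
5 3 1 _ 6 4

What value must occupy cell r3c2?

Cell r3c2 itself could take any of {1, 2} by direct elimination.
Consider where 1 can go in box 3.
r4c1 is out (row 4 already has a 1).
r4c2 is out (row 4 already has a 1).
r4c3 is out (row 4 already has a 1).
So the only cell in box 3 that can hold 1 is r3c2.
Therefore r3c2 = 1.

1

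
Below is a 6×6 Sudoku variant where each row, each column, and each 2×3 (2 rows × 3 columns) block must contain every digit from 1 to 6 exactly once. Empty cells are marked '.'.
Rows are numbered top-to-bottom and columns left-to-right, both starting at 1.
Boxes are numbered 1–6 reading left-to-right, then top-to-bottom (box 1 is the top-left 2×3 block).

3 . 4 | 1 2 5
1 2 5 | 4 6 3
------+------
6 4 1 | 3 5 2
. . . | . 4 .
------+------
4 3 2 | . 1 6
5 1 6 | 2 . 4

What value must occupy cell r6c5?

Row 6 already contains {1, 2, 4, 5, 6}.
Column 5 already contains {1, 2, 4, 5, 6}.
Its 2×3 block (box 6) already contains {1, 2, 4, 6}.
The only value from 1–6 not eliminated is 3, so r6c5 = 3.

3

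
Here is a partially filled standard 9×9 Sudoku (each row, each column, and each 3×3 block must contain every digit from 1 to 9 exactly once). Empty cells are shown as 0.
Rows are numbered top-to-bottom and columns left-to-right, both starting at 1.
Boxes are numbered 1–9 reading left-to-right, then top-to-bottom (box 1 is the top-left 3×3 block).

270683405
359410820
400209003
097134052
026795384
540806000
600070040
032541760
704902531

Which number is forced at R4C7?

6

Row 4 already contains {1, 2, 3, 4, 5, 7, 9}.
Column 7 already contains {3, 4, 5, 7, 8}.
Its 3×3 block (box 6) already contains {2, 3, 4, 5, 8}.
The only value from 1–9 not eliminated is 6, so R4C7 = 6.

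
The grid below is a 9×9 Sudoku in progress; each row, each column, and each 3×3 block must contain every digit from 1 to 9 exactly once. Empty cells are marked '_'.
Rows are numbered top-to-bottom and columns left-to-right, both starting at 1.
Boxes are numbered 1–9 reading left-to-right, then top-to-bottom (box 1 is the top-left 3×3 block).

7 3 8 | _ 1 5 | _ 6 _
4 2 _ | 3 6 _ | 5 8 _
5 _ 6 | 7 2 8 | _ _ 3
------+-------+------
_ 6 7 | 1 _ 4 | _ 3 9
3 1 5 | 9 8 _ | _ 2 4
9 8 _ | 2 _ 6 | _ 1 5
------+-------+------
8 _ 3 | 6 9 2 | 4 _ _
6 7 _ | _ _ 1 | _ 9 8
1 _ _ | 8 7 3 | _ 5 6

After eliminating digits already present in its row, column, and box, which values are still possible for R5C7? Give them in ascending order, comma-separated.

Row 5 already contains {1, 2, 3, 4, 5, 8, 9}.
Column 7 already contains {4, 5}.
Its 3×3 block (box 6) already contains {1, 2, 3, 4, 5, 9}.
Removing those from 1–9 leaves {6, 7} as the candidates for R5C7.

6,7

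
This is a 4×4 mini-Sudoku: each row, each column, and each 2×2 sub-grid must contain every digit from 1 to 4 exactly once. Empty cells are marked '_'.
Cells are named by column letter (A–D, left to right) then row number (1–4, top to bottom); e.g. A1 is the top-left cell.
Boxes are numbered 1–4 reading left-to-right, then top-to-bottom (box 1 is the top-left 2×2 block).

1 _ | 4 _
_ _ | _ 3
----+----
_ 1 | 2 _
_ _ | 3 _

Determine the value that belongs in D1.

Row 1 already contains {1, 4}.
Column D already contains {3}.
Its 2×2 block (box 2) already contains {3, 4}.
The only value from 1–4 not eliminated is 2, so D1 = 2.

2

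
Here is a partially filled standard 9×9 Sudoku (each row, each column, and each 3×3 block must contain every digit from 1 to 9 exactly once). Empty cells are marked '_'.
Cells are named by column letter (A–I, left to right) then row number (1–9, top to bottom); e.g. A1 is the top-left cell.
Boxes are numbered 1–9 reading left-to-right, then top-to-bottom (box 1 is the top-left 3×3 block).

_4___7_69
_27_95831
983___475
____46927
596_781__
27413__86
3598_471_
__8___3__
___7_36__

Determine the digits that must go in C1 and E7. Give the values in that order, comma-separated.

For C1:
  Consider where 5 can go in box 1.
  A1 is out (column A already has a 5).
  A2 is out (row 2 already has a 5).
  So the only cell in box 1 that can hold 5 is C1.
  So C1 = 5.
For E7:
  Consider where 6 can go in row 7.
  I7 is out (column I already has a 6).
  So the only cell in row 7 that can hold 6 is E7.
  So E7 = 6.

5,6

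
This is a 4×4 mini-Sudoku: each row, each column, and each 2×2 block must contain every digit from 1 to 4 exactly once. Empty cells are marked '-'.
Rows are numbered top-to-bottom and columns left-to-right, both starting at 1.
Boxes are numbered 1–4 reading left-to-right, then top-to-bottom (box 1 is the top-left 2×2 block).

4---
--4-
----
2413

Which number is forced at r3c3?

Row 3 already contains {}.
Column 3 already contains {1, 4}.
Its 2×2 block (box 4) already contains {1, 3}.
The only value from 1–4 not eliminated is 2, so r3c3 = 2.

2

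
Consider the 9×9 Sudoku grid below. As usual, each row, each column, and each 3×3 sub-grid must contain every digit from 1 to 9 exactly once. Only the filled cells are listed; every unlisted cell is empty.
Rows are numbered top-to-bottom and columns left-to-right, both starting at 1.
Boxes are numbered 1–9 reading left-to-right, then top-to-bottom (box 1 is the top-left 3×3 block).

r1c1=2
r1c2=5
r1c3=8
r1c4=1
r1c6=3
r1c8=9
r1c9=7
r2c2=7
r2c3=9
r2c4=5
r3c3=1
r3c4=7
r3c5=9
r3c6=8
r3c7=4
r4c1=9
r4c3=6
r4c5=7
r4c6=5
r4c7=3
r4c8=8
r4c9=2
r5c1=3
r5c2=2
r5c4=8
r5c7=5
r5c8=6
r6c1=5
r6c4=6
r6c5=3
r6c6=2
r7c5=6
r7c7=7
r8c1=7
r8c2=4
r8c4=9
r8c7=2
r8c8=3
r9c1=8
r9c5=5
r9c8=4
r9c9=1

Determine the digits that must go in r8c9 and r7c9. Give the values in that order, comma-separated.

For r8c9:
  Consider where 6 can go in row 8.
  r8c3 is out (column 3 already has a 6).
  r8c5 is out (column 5 already has a 6).
  r8c6 is out (box 8 already has a 6).
  So the only cell in row 8 that can hold 6 is r8c9.
  So r8c9 = 6.
For r7c9:
  Consider where 8 can go in row 7.
  r7c1 is out (column 1 already has a 8). r7c2 is out (box 7 already has a 8). r7c3 is out (column 3 already has a 8). r7c4 is out (column 4 already has a 8). The remaining empty cells in row 7 are similarly blocked.
  So the only cell in row 7 that can hold 8 is r7c9.
  So r7c9 = 8.

6,8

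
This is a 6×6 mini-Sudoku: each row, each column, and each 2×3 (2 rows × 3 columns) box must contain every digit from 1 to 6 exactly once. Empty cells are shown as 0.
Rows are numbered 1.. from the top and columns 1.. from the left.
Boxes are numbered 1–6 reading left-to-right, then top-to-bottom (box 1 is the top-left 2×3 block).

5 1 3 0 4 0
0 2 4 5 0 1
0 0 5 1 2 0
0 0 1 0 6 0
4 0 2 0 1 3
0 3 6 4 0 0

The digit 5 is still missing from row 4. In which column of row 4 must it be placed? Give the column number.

Consider where 5 can go in row 4.
row 4, column 1 is out (column 1 already has a 5).
row 4, column 2 is out (box 3 already has a 5).
row 4, column 4 is out (column 4 already has a 5).
So the only cell in row 4 that can hold 5 is row 4, column 6.
That is column 6.

6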